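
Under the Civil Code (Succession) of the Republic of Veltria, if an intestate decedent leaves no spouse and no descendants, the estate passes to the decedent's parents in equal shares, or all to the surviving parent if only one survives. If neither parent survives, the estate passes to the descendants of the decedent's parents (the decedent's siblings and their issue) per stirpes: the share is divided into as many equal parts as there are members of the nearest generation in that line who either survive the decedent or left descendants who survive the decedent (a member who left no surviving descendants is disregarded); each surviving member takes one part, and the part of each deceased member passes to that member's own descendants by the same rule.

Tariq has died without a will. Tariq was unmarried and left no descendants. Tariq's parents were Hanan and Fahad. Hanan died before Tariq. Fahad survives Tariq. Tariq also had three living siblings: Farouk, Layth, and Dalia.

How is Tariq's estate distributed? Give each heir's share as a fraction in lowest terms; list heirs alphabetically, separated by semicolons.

Fahad 1

Only one parent, Fahad, survives, so Fahad takes the entire estate. The siblings take nothing because a surviving parent has priority.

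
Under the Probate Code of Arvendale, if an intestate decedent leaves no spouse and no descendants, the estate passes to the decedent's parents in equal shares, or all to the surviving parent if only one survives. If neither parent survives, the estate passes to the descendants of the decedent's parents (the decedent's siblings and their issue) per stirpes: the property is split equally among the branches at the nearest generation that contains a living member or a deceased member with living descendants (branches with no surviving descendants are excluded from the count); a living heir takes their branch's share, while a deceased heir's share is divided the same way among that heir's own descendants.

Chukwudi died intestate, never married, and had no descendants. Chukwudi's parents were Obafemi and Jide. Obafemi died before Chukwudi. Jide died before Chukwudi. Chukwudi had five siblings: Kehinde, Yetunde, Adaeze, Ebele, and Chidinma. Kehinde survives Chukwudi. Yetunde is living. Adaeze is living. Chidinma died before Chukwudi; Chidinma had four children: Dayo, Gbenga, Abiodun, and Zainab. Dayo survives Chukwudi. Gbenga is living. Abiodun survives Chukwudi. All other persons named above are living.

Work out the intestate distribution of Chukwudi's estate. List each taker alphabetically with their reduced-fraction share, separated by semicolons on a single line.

Neither parent survives and there are no descendants, so the estate passes to Chukwudi's siblings and their issue per stirpes.
The estate is divided into 5 equal shares of 1/5 among Kehinde, Yetunde, Adaeze, Ebele, Chidinma.
Kehinde is living and takes 1/5.
Yetunde is living and takes 1/5.
Adaeze is living and takes 1/5.
Ebele is living and takes 1/5.
Chidinma predeceased; the 1/5 allotted to Chidinma's branch passes to Chidinma's issue by representation.
The 1/5 is divided into 4 equal shares of 1/20 among Dayo, Gbenga, Abiodun, Zainab.
Dayo is living and takes 1/20.
Gbenga is living and takes 1/20.
Abiodun is living and takes 1/20.
Zainab is living and takes 1/20.

Abiodun 1/20; Adaeze 1/5; Dayo 1/20; Ebele 1/5; Gbenga 1/20; Kehinde 1/5; Yetunde 1/5; Zainab 1/20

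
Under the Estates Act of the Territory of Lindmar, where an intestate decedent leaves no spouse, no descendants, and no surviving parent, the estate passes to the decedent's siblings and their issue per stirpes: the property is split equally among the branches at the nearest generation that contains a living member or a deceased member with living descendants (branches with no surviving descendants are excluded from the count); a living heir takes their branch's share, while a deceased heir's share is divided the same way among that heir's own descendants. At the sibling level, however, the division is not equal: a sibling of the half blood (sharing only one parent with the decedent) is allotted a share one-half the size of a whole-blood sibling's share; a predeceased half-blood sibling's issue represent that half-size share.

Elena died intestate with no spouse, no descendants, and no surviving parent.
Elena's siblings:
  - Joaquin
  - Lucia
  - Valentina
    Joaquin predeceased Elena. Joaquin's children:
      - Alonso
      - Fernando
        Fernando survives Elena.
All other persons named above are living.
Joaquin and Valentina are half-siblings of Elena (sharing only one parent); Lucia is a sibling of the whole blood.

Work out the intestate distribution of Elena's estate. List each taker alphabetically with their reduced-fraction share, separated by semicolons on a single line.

No spouse, descendants, or parent survives, so the estate passes to Elena's siblings per stirpes.
Half-blood siblings count for one-half the weight of whole-blood siblings at the initial division.
Dividing 1 in proportion to weights (total weight 2): Joaquin (weight 1/2) → 1/4; Lucia (weight 1) → 1/2; Valentina (weight 1/2) → 1/4.
Joaquin predeceased; the 1/4 allotted to Joaquin's branch passes to Joaquin's issue by representation.
The 1/4 is divided into 2 equal shares of 1/8 among Alonso, Fernando.
Alonso is living and takes 1/8.
Fernando is living and takes 1/8.
Lucia is living and takes 1/2.
Valentina is living and takes 1/4.

Alonso 1/8; Fernando 1/8; Lucia 1/2; Valentina 1/4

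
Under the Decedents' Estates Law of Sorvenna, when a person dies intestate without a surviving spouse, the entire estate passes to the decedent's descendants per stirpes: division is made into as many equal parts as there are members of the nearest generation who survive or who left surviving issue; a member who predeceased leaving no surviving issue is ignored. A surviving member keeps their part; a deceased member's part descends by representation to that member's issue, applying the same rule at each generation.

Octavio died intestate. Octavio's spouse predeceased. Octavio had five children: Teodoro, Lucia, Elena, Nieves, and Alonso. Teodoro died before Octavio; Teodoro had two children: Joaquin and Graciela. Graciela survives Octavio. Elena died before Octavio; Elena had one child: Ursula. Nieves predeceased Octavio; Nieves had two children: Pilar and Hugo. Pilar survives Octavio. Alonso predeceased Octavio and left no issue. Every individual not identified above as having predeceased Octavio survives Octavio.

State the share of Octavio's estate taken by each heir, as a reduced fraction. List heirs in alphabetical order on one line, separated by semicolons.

There is no surviving spouse, so the entire estate passes to Octavio's descendants per stirpes.
Alonso left no surviving issue, so that branch lapses and is disregarded.
The estate is divided into 4 equal shares of 1/4 among Teodoro, Lucia, Elena, Nieves.
Teodoro predeceased; the 1/4 allotted to Teodoro's branch passes to Teodoro's issue by representation.
The 1/4 is divided into 2 equal shares of 1/8 among Joaquin, Graciela.
Joaquin is living and takes 1/8.
Graciela is living and takes 1/8.
Lucia is living and takes 1/4.
Elena predeceased; the 1/4 allotted to Elena's branch passes to Elena's issue by representation.
Ursula is the sole taker at this level and receives the full 1/4.
Nieves predeceased; the 1/4 allotted to Nieves's branch passes to Nieves's issue by representation.
The 1/4 is divided into 2 equal shares of 1/8 among Pilar, Hugo.
Pilar is living and takes 1/8.
Hugo is living and takes 1/8.

Graciela 1/8; Hugo 1/8; Joaquin 1/8; Lucia 1/4; Pilar 1/8; Ursula 1/4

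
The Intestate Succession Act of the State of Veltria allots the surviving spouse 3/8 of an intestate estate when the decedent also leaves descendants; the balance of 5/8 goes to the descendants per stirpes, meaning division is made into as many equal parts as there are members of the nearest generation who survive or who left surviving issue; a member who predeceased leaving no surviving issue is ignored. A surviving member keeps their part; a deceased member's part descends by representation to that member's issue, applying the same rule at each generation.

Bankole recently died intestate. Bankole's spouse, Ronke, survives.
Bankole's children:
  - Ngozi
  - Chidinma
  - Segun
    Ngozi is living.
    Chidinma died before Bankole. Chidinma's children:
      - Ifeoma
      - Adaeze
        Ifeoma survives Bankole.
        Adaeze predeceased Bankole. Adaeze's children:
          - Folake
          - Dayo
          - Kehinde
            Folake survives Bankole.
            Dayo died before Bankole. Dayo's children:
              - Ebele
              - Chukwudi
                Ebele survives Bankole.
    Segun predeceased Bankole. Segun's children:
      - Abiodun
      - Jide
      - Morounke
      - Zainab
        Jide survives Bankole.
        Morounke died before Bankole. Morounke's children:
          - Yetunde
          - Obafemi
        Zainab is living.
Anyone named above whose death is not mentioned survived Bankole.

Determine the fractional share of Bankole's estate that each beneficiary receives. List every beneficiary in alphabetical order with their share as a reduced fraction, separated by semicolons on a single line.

Abiodun 5/96; Chukwudi 5/288; Ebele 5/288; Folake 5/144; Ifeoma 5/48; Jide 5/96; Kehinde 5/144; Ngozi 5/24; Obafemi 5/192; Ronke 3/8; Yetunde 5/192; Zainab 5/96

Ronke, as surviving spouse, takes 3/8.
The remaining 5/8 passes to Bankole's descendants per stirpes.
The 5/8 is divided into 3 equal shares of 5/24 among Ngozi, Chidinma, Segun.
Ngozi is living and takes 5/24.
Chidinma predeceased; the 5/24 allotted to Chidinma's branch passes to Chidinma's issue by representation.
The 5/24 is divided into 2 equal shares of 5/48 among Ifeoma, Adaeze.
Ifeoma is living and takes 5/48.
Adaeze predeceased; the 5/48 allotted to Adaeze's branch passes to Adaeze's issue by representation.
The 5/48 is divided into 3 equal shares of 5/144 among Folake, Dayo, Kehinde.
Folake is living and takes 5/144.
Dayo predeceased; the 5/144 allotted to Dayo's branch passes to Dayo's issue by representation.
The 5/144 is divided into 2 equal shares of 5/288 among Ebele, Chukwudi.
Ebele is living and takes 5/288.
Chukwudi is living and takes 5/288.
Kehinde is living and takes 5/144.
Segun predeceased; the 5/24 allotted to Segun's branch passes to Segun's issue by representation.
The 5/24 is divided into 4 equal shares of 5/96 among Abiodun, Jide, Morounke, Zainab.
Abiodun is living and takes 5/96.
Jide is living and takes 5/96.
Morounke predeceased; the 5/96 allotted to Morounke's branch passes to Morounke's issue by representation.
The 5/96 is divided into 2 equal shares of 5/192 among Yetunde, Obafemi.
Yetunde is living and takes 5/192.
Obafemi is living and takes 5/192.
Zainab is living and takes 5/96.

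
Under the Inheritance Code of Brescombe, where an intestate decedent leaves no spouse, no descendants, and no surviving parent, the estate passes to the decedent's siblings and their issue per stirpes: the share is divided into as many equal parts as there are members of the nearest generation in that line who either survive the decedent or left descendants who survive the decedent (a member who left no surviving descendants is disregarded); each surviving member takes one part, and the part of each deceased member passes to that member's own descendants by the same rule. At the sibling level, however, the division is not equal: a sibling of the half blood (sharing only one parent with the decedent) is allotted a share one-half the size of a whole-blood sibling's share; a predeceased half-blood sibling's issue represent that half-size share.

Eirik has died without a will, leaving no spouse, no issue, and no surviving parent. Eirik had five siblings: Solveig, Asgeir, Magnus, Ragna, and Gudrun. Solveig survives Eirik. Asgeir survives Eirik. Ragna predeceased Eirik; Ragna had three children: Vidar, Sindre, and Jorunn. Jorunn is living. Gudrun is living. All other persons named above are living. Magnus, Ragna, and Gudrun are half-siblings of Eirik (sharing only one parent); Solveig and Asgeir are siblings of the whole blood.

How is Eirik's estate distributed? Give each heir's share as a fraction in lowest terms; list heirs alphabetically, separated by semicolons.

No spouse, descendants, or parent survives, so the estate passes to Eirik's siblings per stirpes.
Half-blood siblings count for one-half the weight of whole-blood siblings at the initial division.
Dividing 1 in proportion to weights (total weight 7/2): Solveig (weight 1) → 2/7; Asgeir (weight 1) → 2/7; Magnus (weight 1/2) → 1/7; Ragna (weight 1/2) → 1/7; Gudrun (weight 1/2) → 1/7.
Solveig is living and takes 2/7.
Asgeir is living and takes 2/7.
Magnus is living and takes 1/7.
Ragna predeceased; the 1/7 allotted to Ragna's branch passes to Ragna's issue by representation.
The 1/7 is divided into 3 equal shares of 1/21 among Vidar, Sindre, Jorunn.
Vidar is living and takes 1/21.
Sindre is living and takes 1/21.
Jorunn is living and takes 1/21.
Gudrun is living and takes 1/7.

Asgeir 2/7; Gudrun 1/7; Jorunn 1/21; Magnus 1/7; Sindre 1/21; Solveig 2/7; Vidar 1/21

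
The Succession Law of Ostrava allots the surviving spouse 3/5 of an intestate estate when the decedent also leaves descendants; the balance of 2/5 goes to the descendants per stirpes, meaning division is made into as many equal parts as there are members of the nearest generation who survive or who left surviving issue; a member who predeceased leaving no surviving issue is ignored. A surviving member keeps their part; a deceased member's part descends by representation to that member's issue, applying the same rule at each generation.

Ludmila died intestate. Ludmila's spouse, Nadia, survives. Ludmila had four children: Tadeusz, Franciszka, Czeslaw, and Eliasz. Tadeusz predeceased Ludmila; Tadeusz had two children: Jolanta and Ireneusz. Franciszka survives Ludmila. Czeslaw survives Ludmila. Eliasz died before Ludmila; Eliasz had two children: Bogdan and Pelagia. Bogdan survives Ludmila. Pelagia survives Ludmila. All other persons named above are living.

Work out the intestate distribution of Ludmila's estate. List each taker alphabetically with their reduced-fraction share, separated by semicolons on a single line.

Bogdan 1/20; Czeslaw 1/10; Franciszka 1/10; Ireneusz 1/20; Jolanta 1/20; Nadia 3/5; Pelagia 1/20

Nadia, as surviving spouse, takes 3/5.
The remaining 2/5 passes to Ludmila's descendants per stirpes.
The 2/5 is divided into 4 equal shares of 1/10 among Tadeusz, Franciszka, Czeslaw, Eliasz.
Tadeusz predeceased; the 1/10 allotted to Tadeusz's branch passes to Tadeusz's issue by representation.
The 1/10 is divided into 2 equal shares of 1/20 among Jolanta, Ireneusz.
Jolanta is living and takes 1/20.
Ireneusz is living and takes 1/20.
Franciszka is living and takes 1/10.
Czeslaw is living and takes 1/10.
Eliasz predeceased; the 1/10 allotted to Eliasz's branch passes to Eliasz's issue by representation.
The 1/10 is divided into 2 equal shares of 1/20 among Bogdan, Pelagia.
Bogdan is living and takes 1/20.
Pelagia is living and takes 1/20.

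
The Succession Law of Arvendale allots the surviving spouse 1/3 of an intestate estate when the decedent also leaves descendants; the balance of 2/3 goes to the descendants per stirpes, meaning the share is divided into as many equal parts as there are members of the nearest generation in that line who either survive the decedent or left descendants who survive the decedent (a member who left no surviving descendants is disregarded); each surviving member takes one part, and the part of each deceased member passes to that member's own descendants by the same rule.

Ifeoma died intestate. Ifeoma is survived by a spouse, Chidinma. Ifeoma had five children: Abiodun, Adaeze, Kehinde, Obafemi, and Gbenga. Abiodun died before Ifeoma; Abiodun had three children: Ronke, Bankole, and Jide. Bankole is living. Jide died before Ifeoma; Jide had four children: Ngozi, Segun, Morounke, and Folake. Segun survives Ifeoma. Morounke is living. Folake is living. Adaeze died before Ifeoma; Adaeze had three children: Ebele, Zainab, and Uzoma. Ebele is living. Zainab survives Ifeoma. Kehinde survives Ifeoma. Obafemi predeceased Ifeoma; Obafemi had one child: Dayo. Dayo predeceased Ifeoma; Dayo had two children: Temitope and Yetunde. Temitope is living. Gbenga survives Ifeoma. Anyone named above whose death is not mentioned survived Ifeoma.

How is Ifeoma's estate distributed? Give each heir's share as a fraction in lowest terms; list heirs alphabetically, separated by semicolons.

Chidinma, as surviving spouse, takes 1/3.
The remaining 2/3 passes to Ifeoma's descendants per stirpes.
The 2/3 is divided into 5 equal shares of 2/15 among Abiodun, Adaeze, Kehinde, Obafemi, Gbenga.
Abiodun predeceased; the 2/15 allotted to Abiodun's branch passes to Abiodun's issue by representation.
The 2/15 is divided into 3 equal shares of 2/45 among Ronke, Bankole, Jide.
Ronke is living and takes 2/45.
Bankole is living and takes 2/45.
Jide predeceased; the 2/45 allotted to Jide's branch passes to Jide's issue by representation.
The 2/45 is divided into 4 equal shares of 1/90 among Ngozi, Segun, Morounke, Folake.
Ngozi is living and takes 1/90.
Segun is living and takes 1/90.
Morounke is living and takes 1/90.
Folake is living and takes 1/90.
Adaeze predeceased; the 2/15 allotted to Adaeze's branch passes to Adaeze's issue by representation.
The 2/15 is divided into 3 equal shares of 2/45 among Ebele, Zainab, Uzoma.
Ebele is living and takes 2/45.
Zainab is living and takes 2/45.
Uzoma is living and takes 2/45.
Kehinde is living and takes 2/15.
Obafemi predeceased; the 2/15 allotted to Obafemi's branch passes to Obafemi's issue by representation.
Dayo's line is the sole branch at this level, so the full 2/15 passes to Dayo's issue by representation.
The 2/15 is divided into 2 equal shares of 1/15 among Temitope, Yetunde.
Temitope is living and takes 1/15.
Yetunde is living and takes 1/15.
Gbenga is living and takes 2/15.

Bankole 2/45; Chidinma 1/3; Ebele 2/45; Folake 1/90; Gbenga 2/15; Kehinde 2/15; Morounke 1/90; Ngozi 1/90; Ronke 2/45; Segun 1/90; Temitope 1/15; Uzoma 2/45; Yetunde 1/15; Zainab 2/45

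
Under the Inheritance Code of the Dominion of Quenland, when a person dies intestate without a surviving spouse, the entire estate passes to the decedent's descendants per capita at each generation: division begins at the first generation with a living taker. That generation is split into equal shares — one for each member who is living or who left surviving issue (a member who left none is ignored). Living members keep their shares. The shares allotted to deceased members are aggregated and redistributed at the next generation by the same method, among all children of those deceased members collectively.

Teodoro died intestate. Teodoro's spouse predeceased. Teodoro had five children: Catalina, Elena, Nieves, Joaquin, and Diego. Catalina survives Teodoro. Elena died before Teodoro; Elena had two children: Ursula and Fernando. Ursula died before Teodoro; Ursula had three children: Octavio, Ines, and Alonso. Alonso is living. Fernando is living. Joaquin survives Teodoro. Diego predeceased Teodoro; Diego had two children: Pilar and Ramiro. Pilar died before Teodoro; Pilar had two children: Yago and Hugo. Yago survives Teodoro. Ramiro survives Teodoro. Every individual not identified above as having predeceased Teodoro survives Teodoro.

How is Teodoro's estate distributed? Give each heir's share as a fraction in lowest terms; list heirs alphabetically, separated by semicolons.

There is no surviving spouse, so the entire estate passes to Teodoro's descendants per capita at each generation.
At generation 1 (Catalina, Elena, Nieves, Joaquin, Diego) there are 5 shares of (1)/5 = 1/5 each.
Living: Catalina, Nieves, and Joaquin — each takes 1/5.
Deceased: Elena and Diego. Their combined 2/5 is pooled and carried to generation 2.
At generation 2 (Ursula, Fernando, Pilar, Ramiro) there are 4 shares of (2/5)/4 = 1/10 each.
Living: Fernando and Ramiro — each takes 1/10.
Deceased: Ursula and Pilar. Their combined 1/5 is pooled and carried to generation 3.
At generation 3 (Octavio, Ines, Alonso, Yago, Hugo) there are 5 shares of (1/5)/5 = 1/25 each.
Living: Octavio, Ines, Alonso, Yago, and Hugo — each takes 1/25.

Alonso 1/25; Catalina 1/5; Fernando 1/10; Hugo 1/25; Ines 1/25; Joaquin 1/5; Nieves 1/5; Octavio 1/25; Ramiro 1/10; Yago 1/25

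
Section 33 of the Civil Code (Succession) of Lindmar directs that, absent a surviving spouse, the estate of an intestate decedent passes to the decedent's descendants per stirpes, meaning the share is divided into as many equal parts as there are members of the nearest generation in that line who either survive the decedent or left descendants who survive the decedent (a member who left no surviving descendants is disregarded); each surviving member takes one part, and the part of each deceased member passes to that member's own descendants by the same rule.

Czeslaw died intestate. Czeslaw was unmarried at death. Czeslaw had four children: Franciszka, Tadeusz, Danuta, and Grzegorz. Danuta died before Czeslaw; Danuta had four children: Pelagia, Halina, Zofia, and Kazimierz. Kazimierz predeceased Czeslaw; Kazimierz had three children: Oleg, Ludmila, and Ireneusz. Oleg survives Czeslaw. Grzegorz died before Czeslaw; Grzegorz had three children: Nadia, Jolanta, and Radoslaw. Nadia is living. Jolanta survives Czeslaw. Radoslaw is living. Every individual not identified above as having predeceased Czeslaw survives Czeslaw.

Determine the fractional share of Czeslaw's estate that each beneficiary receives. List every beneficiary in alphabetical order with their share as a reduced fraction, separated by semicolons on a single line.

There is no surviving spouse, so the entire estate passes to Czeslaw's descendants per stirpes.
The estate is divided into 4 equal shares of 1/4 among Franciszka, Tadeusz, Danuta, Grzegorz.
Franciszka is living and takes 1/4.
Tadeusz is living and takes 1/4.
Danuta predeceased; the 1/4 allotted to Danuta's branch passes to Danuta's issue by representation.
The 1/4 is divided into 4 equal shares of 1/16 among Pelagia, Halina, Zofia, Kazimierz.
Pelagia is living and takes 1/16.
Halina is living and takes 1/16.
Zofia is living and takes 1/16.
Kazimierz predeceased; the 1/16 allotted to Kazimierz's branch passes to Kazimierz's issue by representation.
The 1/16 is divided into 3 equal shares of 1/48 among Oleg, Ludmila, Ireneusz.
Oleg is living and takes 1/48.
Ludmila is living and takes 1/48.
Ireneusz is living and takes 1/48.
Grzegorz predeceased; the 1/4 allotted to Grzegorz's branch passes to Grzegorz's issue by representation.
The 1/4 is divided into 3 equal shares of 1/12 among Nadia, Jolanta, Radoslaw.
Nadia is living and takes 1/12.
Jolanta is living and takes 1/12.
Radoslaw is living and takes 1/12.

Franciszka 1/4; Halina 1/16; Ireneusz 1/48; Jolanta 1/12; Ludmila 1/48; Nadia 1/12; Oleg 1/48; Pelagia 1/16; Radoslaw 1/12; Tadeusz 1/4; Zofia 1/16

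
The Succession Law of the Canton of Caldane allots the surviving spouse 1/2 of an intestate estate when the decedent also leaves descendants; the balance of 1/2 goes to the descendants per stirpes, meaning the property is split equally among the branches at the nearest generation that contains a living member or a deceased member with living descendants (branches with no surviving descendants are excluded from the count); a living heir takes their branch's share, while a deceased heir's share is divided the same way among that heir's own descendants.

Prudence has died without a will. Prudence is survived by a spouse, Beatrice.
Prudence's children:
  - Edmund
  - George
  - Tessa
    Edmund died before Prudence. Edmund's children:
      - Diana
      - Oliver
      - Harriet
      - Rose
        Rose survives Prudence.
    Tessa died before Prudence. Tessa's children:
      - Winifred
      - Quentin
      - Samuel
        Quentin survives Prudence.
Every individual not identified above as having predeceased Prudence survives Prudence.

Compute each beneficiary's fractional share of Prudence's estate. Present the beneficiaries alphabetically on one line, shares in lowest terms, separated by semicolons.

Beatrice, as surviving spouse, takes 1/2.
The remaining 1/2 passes to Prudence's descendants per stirpes.
The 1/2 is divided into 3 equal shares of 1/6 among Edmund, George, Tessa.
Edmund predeceased; the 1/6 allotted to Edmund's branch passes to Edmund's issue by representation.
The 1/6 is divided into 4 equal shares of 1/24 among Diana, Oliver, Harriet, Rose.
Diana is living and takes 1/24.
Oliver is living and takes 1/24.
Harriet is living and takes 1/24.
Rose is living and takes 1/24.
George is living and takes 1/6.
Tessa predeceased; the 1/6 allotted to Tessa's branch passes to Tessa's issue by representation.
The 1/6 is divided into 3 equal shares of 1/18 among Winifred, Quentin, Samuel.
Winifred is living and takes 1/18.
Quentin is living and takes 1/18.
Samuel is living and takes 1/18.

Beatrice 1/2; Diana 1/24; George 1/6; Harriet 1/24; Oliver 1/24; Quentin 1/18; Rose 1/24; Samuel 1/18; Winifred 1/18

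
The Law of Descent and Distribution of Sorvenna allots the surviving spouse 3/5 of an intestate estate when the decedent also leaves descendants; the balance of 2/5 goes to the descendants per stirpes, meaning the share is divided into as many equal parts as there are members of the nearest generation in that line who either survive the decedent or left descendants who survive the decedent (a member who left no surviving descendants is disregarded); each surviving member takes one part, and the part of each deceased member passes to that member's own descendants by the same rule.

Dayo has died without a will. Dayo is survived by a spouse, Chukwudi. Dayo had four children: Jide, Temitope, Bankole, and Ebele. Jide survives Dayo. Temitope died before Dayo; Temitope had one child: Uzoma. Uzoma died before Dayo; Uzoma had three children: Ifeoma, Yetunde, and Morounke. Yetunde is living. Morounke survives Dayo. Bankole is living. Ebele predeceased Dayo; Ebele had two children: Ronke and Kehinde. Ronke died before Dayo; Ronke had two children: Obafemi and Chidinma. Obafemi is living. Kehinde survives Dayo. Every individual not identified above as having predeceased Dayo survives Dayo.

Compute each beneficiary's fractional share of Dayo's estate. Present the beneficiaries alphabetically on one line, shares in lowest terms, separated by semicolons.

Chukwudi, as surviving spouse, takes 3/5.
The remaining 2/5 passes to Dayo's descendants per stirpes.
The 2/5 is divided into 4 equal shares of 1/10 among Jide, Temitope, Bankole, Ebele.
Jide is living and takes 1/10.
Temitope predeceased; the 1/10 allotted to Temitope's branch passes to Temitope's issue by representation.
Uzoma's line is the sole branch at this level, so the full 1/10 passes to Uzoma's issue by representation.
The 1/10 is divided into 3 equal shares of 1/30 among Ifeoma, Yetunde, Morounke.
Ifeoma is living and takes 1/30.
Yetunde is living and takes 1/30.
Morounke is living and takes 1/30.
Bankole is living and takes 1/10.
Ebele predeceased; the 1/10 allotted to Ebele's branch passes to Ebele's issue by representation.
The 1/10 is divided into 2 equal shares of 1/20 among Ronke, Kehinde.
Ronke predeceased; the 1/20 allotted to Ronke's branch passes to Ronke's issue by representation.
The 1/20 is divided into 2 equal shares of 1/40 among Obafemi, Chidinma.
Obafemi is living and takes 1/40.
Chidinma is living and takes 1/40.
Kehinde is living and takes 1/20.

Bankole 1/10; Chidinma 1/40; Chukwudi 3/5; Ifeoma 1/30; Jide 1/10; Kehinde 1/20; Morounke 1/30; Obafemi 1/40; Yetunde 1/30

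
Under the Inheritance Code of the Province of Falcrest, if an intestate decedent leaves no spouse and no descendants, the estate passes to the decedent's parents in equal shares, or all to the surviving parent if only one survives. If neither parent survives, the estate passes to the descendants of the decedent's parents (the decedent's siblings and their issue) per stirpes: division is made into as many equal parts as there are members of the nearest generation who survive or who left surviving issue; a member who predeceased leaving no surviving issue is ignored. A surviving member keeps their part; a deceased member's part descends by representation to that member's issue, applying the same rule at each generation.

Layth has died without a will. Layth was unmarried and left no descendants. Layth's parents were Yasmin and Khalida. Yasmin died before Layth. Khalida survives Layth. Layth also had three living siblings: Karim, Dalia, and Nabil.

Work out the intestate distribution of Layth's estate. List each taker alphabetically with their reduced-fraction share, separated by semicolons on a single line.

Only one parent, Khalida, survives, so Khalida takes the entire estate. The siblings take nothing because a surviving parent has priority.

Khalida 1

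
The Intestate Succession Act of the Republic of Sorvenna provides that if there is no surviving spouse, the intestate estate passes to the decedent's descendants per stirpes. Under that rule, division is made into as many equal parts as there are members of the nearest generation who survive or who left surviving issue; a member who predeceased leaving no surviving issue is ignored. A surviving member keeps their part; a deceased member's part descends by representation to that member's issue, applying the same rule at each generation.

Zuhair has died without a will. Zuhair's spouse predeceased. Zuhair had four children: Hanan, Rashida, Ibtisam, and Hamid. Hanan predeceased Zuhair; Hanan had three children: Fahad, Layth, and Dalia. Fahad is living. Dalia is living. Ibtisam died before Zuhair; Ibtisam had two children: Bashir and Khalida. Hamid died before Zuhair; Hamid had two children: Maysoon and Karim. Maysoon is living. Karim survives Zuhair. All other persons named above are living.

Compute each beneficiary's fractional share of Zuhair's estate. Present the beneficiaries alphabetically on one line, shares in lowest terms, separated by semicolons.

Bashir 1/8; Dalia 1/12; Fahad 1/12; Karim 1/8; Khalida 1/8; Layth 1/12; Maysoon 1/8; Rashida 1/4

There is no surviving spouse, so the entire estate passes to Zuhair's descendants per stirpes.
The estate is divided into 4 equal shares of 1/4 among Hanan, Rashida, Ibtisam, Hamid.
Hanan predeceased; the 1/4 allotted to Hanan's branch passes to Hanan's issue by representation.
The 1/4 is divided into 3 equal shares of 1/12 among Fahad, Layth, Dalia.
Fahad is living and takes 1/12.
Layth is living and takes 1/12.
Dalia is living and takes 1/12.
Rashida is living and takes 1/4.
Ibtisam predeceased; the 1/4 allotted to Ibtisam's branch passes to Ibtisam's issue by representation.
The 1/4 is divided into 2 equal shares of 1/8 among Bashir, Khalida.
Bashir is living and takes 1/8.
Khalida is living and takes 1/8.
Hamid predeceased; the 1/4 allotted to Hamid's branch passes to Hamid's issue by representation.
The 1/4 is divided into 2 equal shares of 1/8 among Maysoon, Karim.
Maysoon is living and takes 1/8.
Karim is living and takes 1/8.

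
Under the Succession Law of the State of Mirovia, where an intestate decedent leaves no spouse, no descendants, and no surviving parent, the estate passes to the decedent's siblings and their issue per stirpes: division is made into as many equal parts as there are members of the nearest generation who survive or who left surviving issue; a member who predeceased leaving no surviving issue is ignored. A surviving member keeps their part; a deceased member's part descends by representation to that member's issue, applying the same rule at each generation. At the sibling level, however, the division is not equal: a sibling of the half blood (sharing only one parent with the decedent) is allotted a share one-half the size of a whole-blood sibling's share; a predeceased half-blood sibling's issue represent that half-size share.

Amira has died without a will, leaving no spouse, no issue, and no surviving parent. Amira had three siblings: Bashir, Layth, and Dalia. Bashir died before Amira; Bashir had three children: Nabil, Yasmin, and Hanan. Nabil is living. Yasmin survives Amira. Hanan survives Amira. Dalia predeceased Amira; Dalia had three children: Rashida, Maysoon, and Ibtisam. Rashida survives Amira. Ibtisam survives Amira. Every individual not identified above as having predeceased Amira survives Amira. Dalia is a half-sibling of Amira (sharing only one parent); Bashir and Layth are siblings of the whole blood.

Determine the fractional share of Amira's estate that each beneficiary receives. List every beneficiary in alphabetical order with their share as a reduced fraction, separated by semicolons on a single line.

No spouse, descendants, or parent survives, so the estate passes to Amira's siblings per stirpes.
Half-blood siblings count for one-half the weight of whole-blood siblings at the initial division.
Dividing 1 in proportion to weights (total weight 5/2): Bashir (weight 1) → 2/5; Layth (weight 1) → 2/5; Dalia (weight 1/2) → 1/5.
Bashir predeceased; the 2/5 allotted to Bashir's branch passes to Bashir's issue by representation.
The 2/5 is divided into 3 equal shares of 2/15 among Nabil, Yasmin, Hanan.
Nabil is living and takes 2/15.
Yasmin is living and takes 2/15.
Hanan is living and takes 2/15.
Layth is living and takes 2/5.
Dalia predeceased; the 1/5 allotted to Dalia's branch passes to Dalia's issue by representation.
The 1/5 is divided into 3 equal shares of 1/15 among Rashida, Maysoon, Ibtisam.
Rashida is living and takes 1/15.
Maysoon is living and takes 1/15.
Ibtisam is living and takes 1/15.

Hanan 2/15; Ibtisam 1/15; Layth 2/5; Maysoon 1/15; Nabil 2/15; Rashida 1/15; Yasmin 2/15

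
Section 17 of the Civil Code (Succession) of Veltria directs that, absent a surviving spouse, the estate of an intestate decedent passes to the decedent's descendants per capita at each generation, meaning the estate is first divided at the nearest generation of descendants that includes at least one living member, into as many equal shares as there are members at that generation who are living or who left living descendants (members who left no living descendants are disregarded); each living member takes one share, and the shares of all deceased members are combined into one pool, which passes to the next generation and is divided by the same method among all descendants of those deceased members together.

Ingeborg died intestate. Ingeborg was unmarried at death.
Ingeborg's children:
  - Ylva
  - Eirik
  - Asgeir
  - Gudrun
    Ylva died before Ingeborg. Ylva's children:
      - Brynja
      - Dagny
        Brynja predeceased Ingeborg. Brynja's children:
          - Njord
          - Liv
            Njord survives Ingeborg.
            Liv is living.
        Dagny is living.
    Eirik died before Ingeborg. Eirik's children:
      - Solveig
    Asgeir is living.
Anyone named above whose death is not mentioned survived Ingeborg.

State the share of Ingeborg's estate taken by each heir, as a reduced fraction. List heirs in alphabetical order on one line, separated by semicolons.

There is no surviving spouse, so the entire estate passes to Ingeborg's descendants per capita at each generation.
At generation 1 (Ylva, Eirik, Asgeir, Gudrun) there are 4 shares of (1)/4 = 1/4 each.
Living: Asgeir and Gudrun — each takes 1/4.
Deceased: Ylva and Eirik. Their combined 1/2 is pooled and carried to generation 2.
At generation 2 (Brynja, Dagny, Solveig) there are 3 shares of (1/2)/3 = 1/6 each.
Living: Dagny and Solveig — each takes 1/6.
Deceased: Brynja. That 1/6 share is carried to generation 3.
At generation 3 (Njord, Liv) there are 2 shares of (1/6)/2 = 1/12 each.
Living: Njord and Liv — each takes 1/12.

Asgeir 1/4; Dagny 1/6; Gudrun 1/4; Liv 1/12; Njord 1/12; Solveig 1/6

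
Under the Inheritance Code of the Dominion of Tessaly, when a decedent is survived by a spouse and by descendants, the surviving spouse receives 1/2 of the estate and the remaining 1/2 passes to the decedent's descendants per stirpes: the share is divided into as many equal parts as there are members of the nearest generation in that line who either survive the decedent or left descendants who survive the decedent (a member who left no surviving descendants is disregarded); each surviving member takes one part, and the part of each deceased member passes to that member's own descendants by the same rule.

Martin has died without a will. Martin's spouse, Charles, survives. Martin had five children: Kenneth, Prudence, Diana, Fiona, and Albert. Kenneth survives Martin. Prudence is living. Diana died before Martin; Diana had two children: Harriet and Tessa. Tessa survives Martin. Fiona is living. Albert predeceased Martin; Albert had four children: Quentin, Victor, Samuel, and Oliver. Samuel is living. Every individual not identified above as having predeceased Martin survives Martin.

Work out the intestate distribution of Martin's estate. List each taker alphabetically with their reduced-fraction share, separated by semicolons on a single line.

Charles, as surviving spouse, takes 1/2.
The remaining 1/2 passes to Martin's descendants per stirpes.
The 1/2 is divided into 5 equal shares of 1/10 among Kenneth, Prudence, Diana, Fiona, Albert.
Kenneth is living and takes 1/10.
Prudence is living and takes 1/10.
Diana predeceased; the 1/10 allotted to Diana's branch passes to Diana's issue by representation.
The 1/10 is divided into 2 equal shares of 1/20 among Harriet, Tessa.
Harriet is living and takes 1/20.
Tessa is living and takes 1/20.
Fiona is living and takes 1/10.
Albert predeceased; the 1/10 allotted to Albert's branch passes to Albert's issue by representation.
The 1/10 is divided into 4 equal shares of 1/40 among Quentin, Victor, Samuel, Oliver.
Quentin is living and takes 1/40.
Victor is living and takes 1/40.
Samuel is living and takes 1/40.
Oliver is living and takes 1/40.

Charles 1/2; Fiona 1/10; Harriet 1/20; Kenneth 1/10; Oliver 1/40; Prudence 1/10; Quentin 1/40; Samuel 1/40; Tessa 1/20; Victor 1/40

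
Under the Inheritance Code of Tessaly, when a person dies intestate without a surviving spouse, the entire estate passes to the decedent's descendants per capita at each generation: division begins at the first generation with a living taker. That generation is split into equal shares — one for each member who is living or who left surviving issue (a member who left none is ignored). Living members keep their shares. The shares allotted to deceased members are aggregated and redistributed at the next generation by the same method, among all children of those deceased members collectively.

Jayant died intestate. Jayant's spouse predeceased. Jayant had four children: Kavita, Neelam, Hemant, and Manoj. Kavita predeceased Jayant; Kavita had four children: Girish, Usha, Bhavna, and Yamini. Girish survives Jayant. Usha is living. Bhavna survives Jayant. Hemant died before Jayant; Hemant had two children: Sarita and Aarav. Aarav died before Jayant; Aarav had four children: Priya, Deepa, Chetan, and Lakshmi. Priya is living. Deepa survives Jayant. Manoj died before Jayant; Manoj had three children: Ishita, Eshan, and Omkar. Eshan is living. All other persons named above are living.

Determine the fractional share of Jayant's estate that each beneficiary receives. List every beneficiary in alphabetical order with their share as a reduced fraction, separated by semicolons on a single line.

Bhavna 1/12; Chetan 1/48; Deepa 1/48; Eshan 1/12; Girish 1/12; Ishita 1/12; Lakshmi 1/48; Neelam 1/4; Omkar 1/12; Priya 1/48; Sarita 1/12; Usha 1/12; Yamini 1/12

There is no surviving spouse, so the entire estate passes to Jayant's descendants per capita at each generation.
At generation 1 (Kavita, Neelam, Hemant, Manoj) there are 4 shares of (1)/4 = 1/4 each.
Living: Neelam — each takes 1/4.
Deceased: Kavita, Hemant, and Manoj. Their combined 3/4 is pooled and carried to generation 2.
At generation 2 (Girish, Usha, Bhavna, Yamini, Sarita, Aarav, Ishita, Eshan, Omkar) there are 9 shares of (3/4)/9 = 1/12 each.
Living: Girish, Usha, Bhavna, Yamini, Sarita, Ishita, Eshan, and Omkar — each takes 1/12.
Deceased: Aarav. That 1/12 share is carried to generation 3.
At generation 3 (Priya, Deepa, Chetan, Lakshmi) there are 4 shares of (1/12)/4 = 1/48 each.
Living: Priya, Deepa, Chetan, and Lakshmi — each takes 1/48.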